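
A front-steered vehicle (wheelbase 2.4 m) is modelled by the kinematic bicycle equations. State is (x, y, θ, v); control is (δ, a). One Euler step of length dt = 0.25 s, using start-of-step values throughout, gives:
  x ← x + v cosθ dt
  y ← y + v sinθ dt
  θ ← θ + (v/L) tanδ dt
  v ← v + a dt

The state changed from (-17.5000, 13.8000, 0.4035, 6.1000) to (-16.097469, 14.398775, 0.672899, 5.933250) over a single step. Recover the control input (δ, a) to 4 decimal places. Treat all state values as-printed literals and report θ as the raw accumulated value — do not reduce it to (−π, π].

δ = 0.4010, a = -0.6670

a = (v'−v)/dt = (-0.166750)/0.25 = -0.6670
Δθ = θ'−θ = 0.269399;  (v·dt/L) = 6.1000·0.25/2.4 = 0.635417
tan δ = Δθ·L/(v·dt) = 0.423972  →  δ = 0.4010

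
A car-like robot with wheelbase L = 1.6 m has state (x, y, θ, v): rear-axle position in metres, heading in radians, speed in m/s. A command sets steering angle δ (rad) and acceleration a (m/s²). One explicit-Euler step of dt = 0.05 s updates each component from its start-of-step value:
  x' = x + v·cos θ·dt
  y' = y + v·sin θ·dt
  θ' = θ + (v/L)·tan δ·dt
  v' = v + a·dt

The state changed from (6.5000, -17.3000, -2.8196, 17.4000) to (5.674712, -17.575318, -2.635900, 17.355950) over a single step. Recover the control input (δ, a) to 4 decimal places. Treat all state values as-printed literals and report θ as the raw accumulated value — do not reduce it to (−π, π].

a = (v'−v)/dt = (-0.044050)/0.05 = -0.8810
Δθ = θ'−θ = 0.183700;  (v·dt/L) = 17.4000·0.05/1.6 = 0.543750
tan δ = Δθ·L/(v·dt) = 0.337839  →  δ = 0.3258

δ = 0.3258, a = -0.8810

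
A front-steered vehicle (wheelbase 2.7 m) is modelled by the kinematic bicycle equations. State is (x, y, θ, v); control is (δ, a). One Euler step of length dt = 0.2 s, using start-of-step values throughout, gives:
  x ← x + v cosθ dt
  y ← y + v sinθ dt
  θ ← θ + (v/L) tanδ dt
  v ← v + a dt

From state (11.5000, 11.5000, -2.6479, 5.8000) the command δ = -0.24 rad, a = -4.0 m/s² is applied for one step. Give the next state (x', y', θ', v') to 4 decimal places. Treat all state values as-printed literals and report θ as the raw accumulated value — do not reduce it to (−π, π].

(10.4785, 10.9503, -2.7530, 5.0000)

x' = 11.5000 + 5.8000·cos(-2.6479)·0.2 = 10.4785
y' = 11.5000 + 5.8000·sin(-2.6479)·0.2 = 10.9503
θ' = -2.6479 + (5.8000/2.7)·tan(-0.24)·0.2 = -2.7530
v' = 5.8000 − 4.0000·0.2 = 5.0000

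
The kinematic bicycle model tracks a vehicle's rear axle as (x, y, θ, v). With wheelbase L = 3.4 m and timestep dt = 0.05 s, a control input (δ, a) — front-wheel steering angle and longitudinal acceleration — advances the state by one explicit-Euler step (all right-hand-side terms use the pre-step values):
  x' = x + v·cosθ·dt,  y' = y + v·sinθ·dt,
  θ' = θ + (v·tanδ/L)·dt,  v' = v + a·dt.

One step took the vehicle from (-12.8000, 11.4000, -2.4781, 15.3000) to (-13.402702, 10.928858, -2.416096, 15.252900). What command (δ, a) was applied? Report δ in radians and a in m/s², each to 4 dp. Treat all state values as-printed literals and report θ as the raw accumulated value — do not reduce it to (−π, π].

δ = 0.2689, a = -0.9420

a = (v'−v)/dt = (-0.047100)/0.05 = -0.9420
Δθ = θ'−θ = 0.062004;  (v·dt/L) = 15.3000·0.05/3.4 = 0.225000
tan δ = Δθ·L/(v·dt) = 0.275573  →  δ = 0.2689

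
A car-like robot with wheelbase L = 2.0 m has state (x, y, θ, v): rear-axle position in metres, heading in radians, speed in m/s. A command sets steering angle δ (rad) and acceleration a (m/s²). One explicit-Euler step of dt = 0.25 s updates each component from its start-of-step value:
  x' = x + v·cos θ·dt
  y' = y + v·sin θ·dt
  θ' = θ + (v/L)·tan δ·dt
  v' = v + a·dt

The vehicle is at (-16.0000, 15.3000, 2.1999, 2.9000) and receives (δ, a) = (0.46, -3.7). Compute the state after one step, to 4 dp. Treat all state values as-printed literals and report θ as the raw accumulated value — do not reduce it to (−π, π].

(-16.4266, 15.8862, 2.3795, 1.9750)

x' = -16.0000 + 2.9000·cos(2.1999)·0.25 = -16.4266
y' = 15.3000 + 2.9000·sin(2.1999)·0.25 = 15.8862
θ' = 2.1999 + (2.9000/2.0)·tan(0.46)·0.25 = 2.3795
v' = 2.9000 − 3.7000·0.25 = 1.9750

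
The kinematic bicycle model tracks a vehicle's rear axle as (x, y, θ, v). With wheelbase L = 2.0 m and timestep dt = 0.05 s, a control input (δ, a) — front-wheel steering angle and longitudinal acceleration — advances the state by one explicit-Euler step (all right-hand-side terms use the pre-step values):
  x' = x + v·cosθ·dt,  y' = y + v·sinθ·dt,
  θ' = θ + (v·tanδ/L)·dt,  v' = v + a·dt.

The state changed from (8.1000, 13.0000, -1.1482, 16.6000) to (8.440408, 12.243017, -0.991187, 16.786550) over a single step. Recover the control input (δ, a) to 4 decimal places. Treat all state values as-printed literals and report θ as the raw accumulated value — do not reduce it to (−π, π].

δ = 0.3617, a = 3.7310

a = (v'−v)/dt = (0.186550)/0.05 = 3.7310
Δθ = θ'−θ = 0.157013;  (v·dt/L) = 16.6000·0.05/2.0 = 0.415000
tan δ = Δθ·L/(v·dt) = 0.378345  →  δ = 0.3617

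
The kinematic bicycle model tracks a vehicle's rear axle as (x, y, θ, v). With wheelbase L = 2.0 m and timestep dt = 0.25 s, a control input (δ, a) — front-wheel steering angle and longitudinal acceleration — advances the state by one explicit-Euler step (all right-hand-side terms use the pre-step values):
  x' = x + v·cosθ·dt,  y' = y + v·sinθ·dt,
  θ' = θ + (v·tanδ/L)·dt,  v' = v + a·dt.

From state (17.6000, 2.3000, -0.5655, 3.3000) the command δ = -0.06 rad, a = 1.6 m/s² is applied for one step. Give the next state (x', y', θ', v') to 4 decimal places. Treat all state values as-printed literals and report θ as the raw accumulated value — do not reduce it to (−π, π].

x' = 17.6000 + 3.3000·cos(-0.5655)·0.25 = 18.2966
y' = 2.3000 + 3.3000·sin(-0.5655)·0.25 = 1.8579
θ' = -0.5655 + (3.3000/2.0)·tan(-0.06)·0.25 = -0.5903
v' = 3.3000 + 1.6000·0.25 = 3.7000

(18.2966, 1.8579, -0.5903, 3.7000)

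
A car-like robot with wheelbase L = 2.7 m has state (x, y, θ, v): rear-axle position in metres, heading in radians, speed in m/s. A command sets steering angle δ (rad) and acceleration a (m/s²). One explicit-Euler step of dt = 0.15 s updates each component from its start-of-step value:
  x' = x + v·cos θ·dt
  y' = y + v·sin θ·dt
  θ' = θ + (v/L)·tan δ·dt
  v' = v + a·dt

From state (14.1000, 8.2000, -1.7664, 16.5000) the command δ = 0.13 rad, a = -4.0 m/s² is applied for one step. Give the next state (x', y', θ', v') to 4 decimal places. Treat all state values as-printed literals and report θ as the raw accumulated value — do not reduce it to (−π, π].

x' = 14.1000 + 16.5000·cos(-1.7664)·0.15 = 13.6190
y' = 8.2000 + 16.5000·sin(-1.7664)·0.15 = 5.7722
θ' = -1.7664 + (16.5000/2.7)·tan(0.13)·0.15 = -1.6466
v' = 16.5000 − 4.0000·0.15 = 15.9000

(13.6190, 5.7722, -1.6466, 15.9000)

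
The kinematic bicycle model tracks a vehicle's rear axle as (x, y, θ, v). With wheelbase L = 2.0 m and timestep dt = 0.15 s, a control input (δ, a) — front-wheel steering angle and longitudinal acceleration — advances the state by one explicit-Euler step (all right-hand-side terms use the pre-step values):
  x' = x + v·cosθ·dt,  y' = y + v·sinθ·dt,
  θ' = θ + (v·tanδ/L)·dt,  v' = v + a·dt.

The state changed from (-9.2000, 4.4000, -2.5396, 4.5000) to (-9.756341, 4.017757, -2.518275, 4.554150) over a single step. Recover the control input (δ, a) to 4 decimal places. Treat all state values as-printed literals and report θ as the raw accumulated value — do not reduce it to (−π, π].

a = (v'−v)/dt = (0.054150)/0.15 = 0.3610
Δθ = θ'−θ = 0.021325;  (v·dt/L) = 4.5000·0.15/2.0 = 0.337500
tan δ = Δθ·L/(v·dt) = 0.063185  →  δ = 0.0631

δ = 0.0631, a = 0.3610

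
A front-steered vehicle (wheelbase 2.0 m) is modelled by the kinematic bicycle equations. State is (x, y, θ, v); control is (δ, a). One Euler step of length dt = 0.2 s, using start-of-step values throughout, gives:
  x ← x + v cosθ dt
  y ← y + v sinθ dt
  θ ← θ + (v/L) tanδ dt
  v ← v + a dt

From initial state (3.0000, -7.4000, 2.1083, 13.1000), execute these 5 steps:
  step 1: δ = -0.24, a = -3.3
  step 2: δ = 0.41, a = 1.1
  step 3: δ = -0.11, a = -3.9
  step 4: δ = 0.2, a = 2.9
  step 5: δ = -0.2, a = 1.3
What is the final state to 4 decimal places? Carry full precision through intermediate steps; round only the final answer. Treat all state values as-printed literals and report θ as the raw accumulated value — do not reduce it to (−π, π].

after step 1 (δ=-0.24, a=-3.3): (1.658578, -5.149448, 1.787721, 12.440000)
after step 2 (δ=0.41, a=1.1): (1.123092, -2.719757, 2.328402, 12.660000)
after step 3 (δ=-0.11, a=-3.9): (-0.616859, -0.880301, 2.188578, 11.880000)
after step 4 (δ=0.2, a=2.9): (-1.993105, 1.056532, 2.429397, 12.460000)
after step 5 (δ=-0.2, a=1.3): (-3.879373, 2.685046, 2.176821, 12.720000)

(-3.8794, 2.6850, 2.1768, 12.7200)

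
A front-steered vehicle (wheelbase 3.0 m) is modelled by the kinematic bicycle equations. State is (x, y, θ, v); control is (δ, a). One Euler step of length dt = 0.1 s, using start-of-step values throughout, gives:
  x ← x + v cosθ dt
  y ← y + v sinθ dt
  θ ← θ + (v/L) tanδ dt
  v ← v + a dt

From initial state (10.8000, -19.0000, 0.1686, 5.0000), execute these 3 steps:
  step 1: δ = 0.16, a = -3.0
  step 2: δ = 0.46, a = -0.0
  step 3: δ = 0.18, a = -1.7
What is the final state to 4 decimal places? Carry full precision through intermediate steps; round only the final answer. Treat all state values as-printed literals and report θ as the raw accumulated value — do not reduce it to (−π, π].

(12.2065, -18.6980, 0.3016, 4.5300)

after step 1 (δ=0.16, a=-3.0): (11.292910, -18.916099, 0.195497, 4.700000)
after step 2 (δ=0.46, a=-0.0): (11.753957, -18.824800, 0.273117, 4.700000)
after step 3 (δ=0.18, a=-1.7): (12.206537, -18.698025, 0.301625, 4.530000)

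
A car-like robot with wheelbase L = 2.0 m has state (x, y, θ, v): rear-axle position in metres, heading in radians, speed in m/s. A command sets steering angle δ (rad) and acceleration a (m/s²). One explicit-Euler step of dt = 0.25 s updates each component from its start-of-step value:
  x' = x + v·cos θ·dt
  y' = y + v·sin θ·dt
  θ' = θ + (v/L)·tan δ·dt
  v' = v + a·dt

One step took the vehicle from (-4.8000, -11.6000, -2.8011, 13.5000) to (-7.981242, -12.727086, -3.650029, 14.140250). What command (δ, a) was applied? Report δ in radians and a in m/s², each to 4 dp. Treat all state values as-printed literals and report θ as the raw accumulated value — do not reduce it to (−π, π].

δ = -0.4661, a = 2.5610

a = (v'−v)/dt = (0.640250)/0.25 = 2.5610
Δθ = θ'−θ = -0.848929;  (v·dt/L) = 13.5000·0.25/2.0 = 1.687500
tan δ = Δθ·L/(v·dt) = -0.503069  →  δ = -0.4661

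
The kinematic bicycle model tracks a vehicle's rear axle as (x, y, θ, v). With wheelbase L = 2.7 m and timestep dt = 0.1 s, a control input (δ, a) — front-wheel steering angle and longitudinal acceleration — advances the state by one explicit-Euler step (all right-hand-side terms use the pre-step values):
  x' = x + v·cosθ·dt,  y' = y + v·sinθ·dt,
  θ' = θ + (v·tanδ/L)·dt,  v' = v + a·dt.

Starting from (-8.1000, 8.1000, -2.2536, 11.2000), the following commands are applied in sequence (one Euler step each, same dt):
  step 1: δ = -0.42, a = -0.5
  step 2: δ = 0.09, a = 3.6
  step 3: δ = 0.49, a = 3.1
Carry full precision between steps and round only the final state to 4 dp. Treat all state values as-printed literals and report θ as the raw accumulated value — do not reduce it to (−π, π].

(-10.5075, 5.7343, -2.1742, 11.8200)

after step 1 (δ=-0.42, a=-0.5): (-8.806687, 7.231096, -2.438845, 11.150000)
after step 2 (δ=0.09, a=3.6): (-9.657509, 6.510453, -2.401578, 11.510000)
after step 3 (δ=0.49, a=3.1): (-10.507475, 5.734335, -2.174196, 11.820000)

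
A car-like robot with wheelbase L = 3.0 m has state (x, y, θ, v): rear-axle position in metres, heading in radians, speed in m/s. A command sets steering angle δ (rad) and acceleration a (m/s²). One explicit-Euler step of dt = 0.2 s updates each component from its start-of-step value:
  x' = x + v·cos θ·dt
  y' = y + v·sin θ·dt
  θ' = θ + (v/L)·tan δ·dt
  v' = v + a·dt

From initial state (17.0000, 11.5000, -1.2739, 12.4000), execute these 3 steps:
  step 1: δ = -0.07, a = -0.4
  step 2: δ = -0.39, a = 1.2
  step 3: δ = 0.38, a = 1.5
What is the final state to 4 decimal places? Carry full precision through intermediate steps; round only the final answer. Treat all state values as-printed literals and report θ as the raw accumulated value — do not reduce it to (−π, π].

after step 1 (δ=-0.07, a=-0.4): (17.725533, 9.128502, -1.331861, 12.320000)
after step 2 (δ=-0.39, a=1.2): (18.308683, 6.734503, -1.669474, 12.560000)
after step 3 (δ=0.38, a=1.5): (18.061206, 4.234723, -1.335033, 12.860000)

(18.0612, 4.2347, -1.3350, 12.8600)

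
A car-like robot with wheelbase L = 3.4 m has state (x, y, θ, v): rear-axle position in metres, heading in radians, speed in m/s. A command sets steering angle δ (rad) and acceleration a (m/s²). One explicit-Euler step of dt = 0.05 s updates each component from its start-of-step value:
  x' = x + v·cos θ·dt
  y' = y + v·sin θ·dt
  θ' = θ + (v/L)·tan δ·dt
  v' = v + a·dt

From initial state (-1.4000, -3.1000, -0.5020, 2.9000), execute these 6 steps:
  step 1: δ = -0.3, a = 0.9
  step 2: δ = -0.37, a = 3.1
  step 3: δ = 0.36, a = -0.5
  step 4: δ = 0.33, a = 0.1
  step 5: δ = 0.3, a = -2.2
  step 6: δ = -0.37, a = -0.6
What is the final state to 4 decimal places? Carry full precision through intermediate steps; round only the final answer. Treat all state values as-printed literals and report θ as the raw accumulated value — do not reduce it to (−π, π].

(-0.6108, -3.5397, -0.5023, 2.9400)

after step 1 (δ=-0.3, a=0.9): (-1.272890, -3.169771, -0.515192, 2.945000)
after step 2 (δ=-0.37, a=3.1): (-1.144753, -3.242321, -0.531990, 3.100000)
after step 3 (δ=0.36, a=-0.5): (-1.011174, -3.320945, -0.514831, 3.075000)
after step 4 (δ=0.33, a=0.1): (-0.877354, -3.396650, -0.499341, 3.080000)
after step 5 (δ=0.3, a=-2.2): (-0.742158, -3.470392, -0.485330, 2.970000)
after step 6 (δ=-0.37, a=-0.6): (-0.610806, -3.539668, -0.502271, 2.940000)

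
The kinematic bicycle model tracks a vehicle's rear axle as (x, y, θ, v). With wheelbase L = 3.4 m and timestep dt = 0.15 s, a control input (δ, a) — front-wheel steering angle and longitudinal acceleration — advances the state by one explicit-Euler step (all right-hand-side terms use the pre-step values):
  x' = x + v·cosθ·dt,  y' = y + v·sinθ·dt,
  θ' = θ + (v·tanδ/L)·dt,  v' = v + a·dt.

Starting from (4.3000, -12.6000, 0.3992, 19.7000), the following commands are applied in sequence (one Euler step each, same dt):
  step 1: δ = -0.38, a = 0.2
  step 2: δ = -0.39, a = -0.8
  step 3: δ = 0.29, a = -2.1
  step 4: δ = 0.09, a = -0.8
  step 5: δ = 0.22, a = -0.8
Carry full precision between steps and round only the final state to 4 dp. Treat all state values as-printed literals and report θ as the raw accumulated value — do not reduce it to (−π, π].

(18.5492, -12.2363, 0.2184, 19.0550)

after step 1 (δ=-0.38, a=0.2): (7.022655, -11.451447, 0.052063, 19.730000)
after step 2 (δ=-0.39, a=-0.8): (9.978145, -11.297435, -0.305736, 19.610000)
after step 3 (δ=0.29, a=-2.1): (12.783235, -12.182811, -0.047565, 19.295000)
after step 4 (δ=0.09, a=-0.8): (15.674212, -12.320424, 0.029255, 19.175000)
after step 5 (δ=0.22, a=-0.8): (18.549231, -12.236290, 0.218427, 19.055000)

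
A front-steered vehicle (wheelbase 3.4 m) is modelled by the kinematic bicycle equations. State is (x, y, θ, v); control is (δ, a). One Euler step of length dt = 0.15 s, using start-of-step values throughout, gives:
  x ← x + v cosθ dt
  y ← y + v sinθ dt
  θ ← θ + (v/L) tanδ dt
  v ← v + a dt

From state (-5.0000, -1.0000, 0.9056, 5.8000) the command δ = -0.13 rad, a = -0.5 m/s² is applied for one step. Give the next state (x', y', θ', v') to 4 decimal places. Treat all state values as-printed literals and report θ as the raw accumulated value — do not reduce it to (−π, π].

(-4.4630, -0.3155, 0.8721, 5.7250)

x' = -5.0000 + 5.8000·cos(0.9056)·0.15 = -4.4630
y' = -1.0000 + 5.8000·sin(0.9056)·0.15 = -0.3155
θ' = 0.9056 + (5.8000/3.4)·tan(-0.13)·0.15 = 0.8721
v' = 5.8000 − 0.5000·0.15 = 5.7250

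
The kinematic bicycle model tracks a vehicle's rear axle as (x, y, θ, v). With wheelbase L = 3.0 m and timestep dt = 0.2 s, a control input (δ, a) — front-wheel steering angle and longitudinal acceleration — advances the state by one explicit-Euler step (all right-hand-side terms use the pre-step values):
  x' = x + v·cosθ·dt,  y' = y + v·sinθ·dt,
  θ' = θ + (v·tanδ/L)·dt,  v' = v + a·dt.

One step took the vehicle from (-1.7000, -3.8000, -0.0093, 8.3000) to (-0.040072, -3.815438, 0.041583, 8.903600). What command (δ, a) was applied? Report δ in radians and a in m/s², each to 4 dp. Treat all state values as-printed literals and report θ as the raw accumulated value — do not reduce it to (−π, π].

δ = 0.0917, a = 3.0180

a = (v'−v)/dt = (0.603600)/0.2 = 3.0180
Δθ = θ'−θ = 0.050883;  (v·dt/L) = 8.3000·0.2/3.0 = 0.553333
tan δ = Δθ·L/(v·dt) = 0.091957  →  δ = 0.0917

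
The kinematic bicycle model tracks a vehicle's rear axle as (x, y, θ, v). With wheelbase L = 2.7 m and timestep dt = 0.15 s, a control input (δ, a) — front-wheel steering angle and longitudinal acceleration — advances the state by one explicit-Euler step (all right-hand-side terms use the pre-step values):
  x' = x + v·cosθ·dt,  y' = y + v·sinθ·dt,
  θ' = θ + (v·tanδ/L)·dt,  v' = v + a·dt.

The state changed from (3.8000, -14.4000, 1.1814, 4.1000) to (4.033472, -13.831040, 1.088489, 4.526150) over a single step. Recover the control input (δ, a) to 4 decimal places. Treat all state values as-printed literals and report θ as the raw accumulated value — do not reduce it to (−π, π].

δ = -0.3873, a = 2.8410

a = (v'−v)/dt = (0.426150)/0.15 = 2.8410
Δθ = θ'−θ = -0.092911;  (v·dt/L) = 4.1000·0.15/2.7 = 0.227778
tan δ = Δθ·L/(v·dt) = -0.407902  →  δ = -0.3873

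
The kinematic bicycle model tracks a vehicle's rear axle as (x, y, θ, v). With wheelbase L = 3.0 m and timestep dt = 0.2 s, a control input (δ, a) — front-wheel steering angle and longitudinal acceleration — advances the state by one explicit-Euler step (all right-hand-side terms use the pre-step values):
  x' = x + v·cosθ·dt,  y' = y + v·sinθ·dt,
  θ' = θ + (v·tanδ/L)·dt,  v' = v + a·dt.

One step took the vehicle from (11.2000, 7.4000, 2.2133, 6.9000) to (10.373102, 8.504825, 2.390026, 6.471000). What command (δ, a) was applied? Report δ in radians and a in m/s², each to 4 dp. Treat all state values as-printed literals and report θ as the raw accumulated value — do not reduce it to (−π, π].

a = (v'−v)/dt = (-0.429000)/0.2 = -2.1450
Δθ = θ'−θ = 0.176726;  (v·dt/L) = 6.9000·0.2/3.0 = 0.460000
tan δ = Δθ·L/(v·dt) = 0.384187  →  δ = 0.3668

δ = 0.3668, a = -2.1450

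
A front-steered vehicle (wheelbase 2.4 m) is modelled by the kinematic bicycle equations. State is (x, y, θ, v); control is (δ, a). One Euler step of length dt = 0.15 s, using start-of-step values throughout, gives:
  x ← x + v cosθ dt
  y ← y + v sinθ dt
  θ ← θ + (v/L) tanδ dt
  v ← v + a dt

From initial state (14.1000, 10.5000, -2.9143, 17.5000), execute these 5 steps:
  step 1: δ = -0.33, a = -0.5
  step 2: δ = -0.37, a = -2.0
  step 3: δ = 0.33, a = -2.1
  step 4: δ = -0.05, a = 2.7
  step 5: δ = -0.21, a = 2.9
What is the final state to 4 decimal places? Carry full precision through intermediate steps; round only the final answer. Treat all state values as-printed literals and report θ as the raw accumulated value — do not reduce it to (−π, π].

after step 1 (δ=-0.33, a=-0.5): (11.542515, 9.908481, -3.288937, 17.425000)
after step 2 (δ=-0.37, a=-2.0): (8.957086, 10.292209, -3.711344, 17.125000)
after step 3 (δ=0.33, a=-2.1): (6.794108, 11.677851, -3.344735, 16.810000)
after step 4 (δ=-0.05, a=2.7): (4.324457, 12.186559, -3.397310, 17.215000)
after step 5 (δ=-0.21, a=2.9): (1.826176, 12.839712, -3.626638, 17.650000)

(1.8262, 12.8397, -3.6266, 17.6500)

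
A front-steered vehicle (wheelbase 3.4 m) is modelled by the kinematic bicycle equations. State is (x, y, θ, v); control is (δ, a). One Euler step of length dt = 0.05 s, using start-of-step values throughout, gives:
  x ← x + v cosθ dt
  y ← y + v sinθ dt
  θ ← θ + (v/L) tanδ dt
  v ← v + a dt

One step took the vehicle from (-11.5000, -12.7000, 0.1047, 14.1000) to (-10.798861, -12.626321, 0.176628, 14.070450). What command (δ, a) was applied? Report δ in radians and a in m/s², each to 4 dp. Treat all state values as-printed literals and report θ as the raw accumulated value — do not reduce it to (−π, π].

a = (v'−v)/dt = (-0.029550)/0.05 = -0.5910
Δθ = θ'−θ = 0.071928;  (v·dt/L) = 14.1000·0.05/3.4 = 0.207353
tan δ = Δθ·L/(v·dt) = 0.346887  →  δ = 0.3339

δ = 0.3339, a = -0.5910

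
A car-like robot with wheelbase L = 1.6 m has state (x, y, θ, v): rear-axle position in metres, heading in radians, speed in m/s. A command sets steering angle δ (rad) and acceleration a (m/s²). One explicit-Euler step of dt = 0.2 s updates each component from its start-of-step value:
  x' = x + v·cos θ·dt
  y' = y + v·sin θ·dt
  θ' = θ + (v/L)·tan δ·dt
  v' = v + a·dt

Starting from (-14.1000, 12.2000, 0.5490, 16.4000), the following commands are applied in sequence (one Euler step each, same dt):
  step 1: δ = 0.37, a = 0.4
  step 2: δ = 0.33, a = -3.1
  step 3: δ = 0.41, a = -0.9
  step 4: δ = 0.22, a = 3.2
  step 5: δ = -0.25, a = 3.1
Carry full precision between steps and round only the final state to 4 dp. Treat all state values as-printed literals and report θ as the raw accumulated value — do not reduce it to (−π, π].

(-18.2699, 19.9797, 2.8288, 16.9400)

after step 1 (δ=0.37, a=0.4): (-11.302007, 13.911617, 1.344119, 16.480000)
after step 2 (δ=0.33, a=-3.1): (-10.561261, 17.123301, 2.049721, 15.860000)
after step 3 (δ=0.41, a=-0.9): (-12.022998, 19.938423, 2.911377, 15.680000)
after step 4 (δ=0.22, a=3.2): (-15.076261, 20.654018, 3.349671, 16.320000)
after step 5 (δ=-0.25, a=3.1): (-18.269856, 19.979740, 2.828774, 16.940000)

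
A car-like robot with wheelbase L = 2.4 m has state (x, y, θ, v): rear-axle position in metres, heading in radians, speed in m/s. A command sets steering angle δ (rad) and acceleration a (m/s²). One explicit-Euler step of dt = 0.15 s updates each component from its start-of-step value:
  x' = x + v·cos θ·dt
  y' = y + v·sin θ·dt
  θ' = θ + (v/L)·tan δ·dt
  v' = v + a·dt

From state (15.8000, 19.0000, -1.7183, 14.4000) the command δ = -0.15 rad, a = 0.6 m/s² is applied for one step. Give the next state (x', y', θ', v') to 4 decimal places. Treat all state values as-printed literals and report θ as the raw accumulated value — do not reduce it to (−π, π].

x' = 15.8000 + 14.4000·cos(-1.7183)·0.15 = 15.4825
y' = 19.0000 + 14.4000·sin(-1.7183)·0.15 = 16.8635
θ' = -1.7183 + (14.4000/2.4)·tan(-0.15)·0.15 = -1.8543
v' = 14.4000 + 0.6000·0.15 = 14.4900

(15.4825, 16.8635, -1.8543, 14.4900)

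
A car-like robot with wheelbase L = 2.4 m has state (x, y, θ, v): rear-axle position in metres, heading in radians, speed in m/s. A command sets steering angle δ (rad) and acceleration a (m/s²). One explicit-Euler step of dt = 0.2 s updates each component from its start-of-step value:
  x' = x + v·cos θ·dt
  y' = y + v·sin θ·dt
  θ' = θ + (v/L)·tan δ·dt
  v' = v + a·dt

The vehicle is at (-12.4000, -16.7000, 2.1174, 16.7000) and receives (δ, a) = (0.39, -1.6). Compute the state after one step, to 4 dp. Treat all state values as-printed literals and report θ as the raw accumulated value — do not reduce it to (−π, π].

x' = -12.4000 + 16.7000·cos(2.1174)·0.2 = -14.1361
y' = -16.7000 + 16.7000·sin(2.1174)·0.2 = -13.8467
θ' = 2.1174 + (16.7000/2.4)·tan(0.39)·0.2 = 2.6895
v' = 16.7000 − 1.6000·0.2 = 16.3800

(-14.1361, -13.8467, 2.6895, 16.3800)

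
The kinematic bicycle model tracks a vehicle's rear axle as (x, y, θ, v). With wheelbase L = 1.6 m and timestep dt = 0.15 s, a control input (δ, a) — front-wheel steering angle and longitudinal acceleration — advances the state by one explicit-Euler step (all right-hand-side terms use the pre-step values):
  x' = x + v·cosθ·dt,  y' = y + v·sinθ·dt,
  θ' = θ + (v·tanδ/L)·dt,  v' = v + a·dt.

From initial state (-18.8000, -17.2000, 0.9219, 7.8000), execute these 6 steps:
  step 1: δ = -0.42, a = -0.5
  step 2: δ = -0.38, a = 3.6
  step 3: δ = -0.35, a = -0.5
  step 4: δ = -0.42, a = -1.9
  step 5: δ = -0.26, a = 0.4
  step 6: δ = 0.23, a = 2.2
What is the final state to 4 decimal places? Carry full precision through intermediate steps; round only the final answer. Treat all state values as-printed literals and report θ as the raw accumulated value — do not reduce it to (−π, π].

(-12.5589, -16.1788, -0.3420, 8.2950)

after step 1 (δ=-0.42, a=-0.5): (-18.092960, -16.267801, 0.595344, 7.725000)
after step 2 (δ=-0.38, a=3.6): (-17.133567, -15.617982, 0.306082, 8.265000)
after step 3 (δ=-0.35, a=-0.5): (-15.951438, -15.244414, 0.023242, 8.190000)
after step 4 (δ=-0.42, a=-1.9): (-14.723270, -15.215865, -0.319642, 7.905000)
after step 5 (δ=-0.26, a=0.4): (-13.597581, -15.588459, -0.516789, 7.965000)
after step 6 (δ=0.23, a=2.2): (-12.558853, -16.178775, -0.341950, 8.295000)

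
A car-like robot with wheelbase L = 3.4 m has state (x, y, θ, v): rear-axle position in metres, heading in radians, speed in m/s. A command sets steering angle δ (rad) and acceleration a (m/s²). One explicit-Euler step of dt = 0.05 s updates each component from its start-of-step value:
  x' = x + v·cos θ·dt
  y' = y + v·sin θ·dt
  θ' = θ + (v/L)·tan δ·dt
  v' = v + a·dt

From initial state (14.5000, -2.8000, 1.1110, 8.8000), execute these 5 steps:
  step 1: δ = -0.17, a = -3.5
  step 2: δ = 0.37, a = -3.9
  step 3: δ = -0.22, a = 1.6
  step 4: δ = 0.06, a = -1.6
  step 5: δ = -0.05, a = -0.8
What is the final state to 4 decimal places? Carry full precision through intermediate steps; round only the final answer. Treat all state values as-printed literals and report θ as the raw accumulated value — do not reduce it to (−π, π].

(15.4455, -0.8808, 1.1116, 8.3900)

after step 1 (δ=-0.17, a=-3.5): (14.695257, -2.405697, 1.088786, 8.625000)
after step 2 (δ=0.37, a=-3.9): (14.895168, -2.023582, 1.137981, 8.430000)
after step 3 (δ=-0.22, a=1.6): (15.071957, -1.640949, 1.110259, 8.510000)
after step 4 (δ=0.06, a=-1.6): (15.261061, -1.259780, 1.117777, 8.430000)
after step 5 (δ=-0.05, a=-0.8): (15.445544, -0.880797, 1.111573, 8.390000)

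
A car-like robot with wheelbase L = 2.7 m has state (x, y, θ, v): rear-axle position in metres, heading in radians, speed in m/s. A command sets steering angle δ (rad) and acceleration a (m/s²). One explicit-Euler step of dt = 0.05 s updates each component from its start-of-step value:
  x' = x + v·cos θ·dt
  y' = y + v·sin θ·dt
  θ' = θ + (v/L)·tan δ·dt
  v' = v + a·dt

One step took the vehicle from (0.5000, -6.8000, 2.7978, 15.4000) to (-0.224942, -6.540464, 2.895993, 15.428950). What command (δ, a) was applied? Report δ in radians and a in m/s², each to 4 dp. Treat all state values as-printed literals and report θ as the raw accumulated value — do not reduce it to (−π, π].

a = (v'−v)/dt = (0.028950)/0.05 = 0.5790
Δθ = θ'−θ = 0.098193;  (v·dt/L) = 15.4000·0.05/2.7 = 0.285185
tan δ = Δθ·L/(v·dt) = 0.344313  →  δ = 0.3316

δ = 0.3316, a = 0.5790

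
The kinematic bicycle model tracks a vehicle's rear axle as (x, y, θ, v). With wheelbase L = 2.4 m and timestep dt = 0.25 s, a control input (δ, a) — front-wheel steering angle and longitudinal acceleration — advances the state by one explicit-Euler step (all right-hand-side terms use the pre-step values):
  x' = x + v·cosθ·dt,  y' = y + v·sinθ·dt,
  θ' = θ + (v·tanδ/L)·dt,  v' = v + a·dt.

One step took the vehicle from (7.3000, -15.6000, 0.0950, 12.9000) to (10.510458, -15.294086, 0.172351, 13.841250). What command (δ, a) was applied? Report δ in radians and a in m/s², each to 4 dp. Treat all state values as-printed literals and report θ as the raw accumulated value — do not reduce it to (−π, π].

δ = 0.0575, a = 3.7650

a = (v'−v)/dt = (0.941250)/0.25 = 3.7650
Δθ = θ'−θ = 0.077351;  (v·dt/L) = 12.9000·0.25/2.4 = 1.343750
tan δ = Δθ·L/(v·dt) = 0.057564  →  δ = 0.0575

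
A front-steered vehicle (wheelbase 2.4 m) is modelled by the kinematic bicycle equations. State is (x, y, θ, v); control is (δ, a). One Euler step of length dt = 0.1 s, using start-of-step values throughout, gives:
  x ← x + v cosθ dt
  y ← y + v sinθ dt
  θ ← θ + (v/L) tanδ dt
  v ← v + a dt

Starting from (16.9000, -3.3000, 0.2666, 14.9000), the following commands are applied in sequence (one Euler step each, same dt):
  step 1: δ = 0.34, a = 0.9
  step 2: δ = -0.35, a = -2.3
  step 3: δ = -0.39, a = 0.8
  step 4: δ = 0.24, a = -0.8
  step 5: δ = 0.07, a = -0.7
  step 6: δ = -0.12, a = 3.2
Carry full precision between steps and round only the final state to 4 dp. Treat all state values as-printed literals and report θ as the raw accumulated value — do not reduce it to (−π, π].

after step 1 (δ=0.34, a=0.9): (18.337362, -2.907455, 0.486212, 14.990000)
after step 2 (δ=-0.35, a=-2.3): (19.662642, -2.207002, 0.258221, 14.760000)
after step 3 (δ=-0.39, a=0.8): (21.089706, -1.830090, 0.005422, 14.840000)
after step 4 (δ=0.24, a=-0.8): (22.573684, -1.822043, 0.156739, 14.760000)
after step 5 (δ=0.07, a=-0.7): (24.031591, -1.591643, 0.199859, 14.690000)
after step 6 (δ=-0.12, a=3.2): (25.471350, -1.300001, 0.126055, 15.010000)

(25.4713, -1.3000, 0.1261, 15.0100)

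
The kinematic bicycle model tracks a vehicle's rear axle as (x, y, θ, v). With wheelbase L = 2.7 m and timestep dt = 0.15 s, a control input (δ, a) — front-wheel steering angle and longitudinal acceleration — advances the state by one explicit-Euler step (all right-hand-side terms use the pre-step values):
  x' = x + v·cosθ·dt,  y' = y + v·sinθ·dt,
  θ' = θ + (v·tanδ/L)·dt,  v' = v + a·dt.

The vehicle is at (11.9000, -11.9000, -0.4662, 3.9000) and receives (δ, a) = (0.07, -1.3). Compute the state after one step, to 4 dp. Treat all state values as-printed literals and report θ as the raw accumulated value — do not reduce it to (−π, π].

x' = 11.9000 + 3.9000·cos(-0.4662)·0.15 = 12.4226
y' = -11.9000 + 3.9000·sin(-0.4662)·0.15 = -12.1630
θ' = -0.4662 + (3.9000/2.7)·tan(0.07)·0.15 = -0.4510
v' = 3.9000 − 1.3000·0.15 = 3.7050

(12.4226, -12.1630, -0.4510, 3.7050)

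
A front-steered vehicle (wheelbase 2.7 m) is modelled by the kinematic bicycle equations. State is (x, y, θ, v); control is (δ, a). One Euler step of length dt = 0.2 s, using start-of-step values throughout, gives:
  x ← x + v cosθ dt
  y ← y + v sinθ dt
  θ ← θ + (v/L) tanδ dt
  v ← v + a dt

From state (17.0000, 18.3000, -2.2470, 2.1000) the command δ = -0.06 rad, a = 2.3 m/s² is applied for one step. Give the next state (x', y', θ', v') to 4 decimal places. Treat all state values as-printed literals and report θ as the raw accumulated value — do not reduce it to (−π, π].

(16.7371, 17.9724, -2.2563, 2.5600)

x' = 17.0000 + 2.1000·cos(-2.2470)·0.2 = 16.7371
y' = 18.3000 + 2.1000·sin(-2.2470)·0.2 = 17.9724
θ' = -2.2470 + (2.1000/2.7)·tan(-0.06)·0.2 = -2.2563
v' = 2.1000 + 2.3000·0.2 = 2.5600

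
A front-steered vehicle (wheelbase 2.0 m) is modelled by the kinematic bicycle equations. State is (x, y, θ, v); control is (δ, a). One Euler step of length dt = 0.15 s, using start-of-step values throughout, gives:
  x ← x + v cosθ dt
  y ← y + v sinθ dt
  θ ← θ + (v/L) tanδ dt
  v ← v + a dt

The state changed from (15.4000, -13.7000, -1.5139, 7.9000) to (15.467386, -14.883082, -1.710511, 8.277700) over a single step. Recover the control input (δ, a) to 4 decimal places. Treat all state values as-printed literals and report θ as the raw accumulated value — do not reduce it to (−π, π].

a = (v'−v)/dt = (0.377700)/0.15 = 2.5180
Δθ = θ'−θ = -0.196611;  (v·dt/L) = 7.9000·0.15/2.0 = 0.592500
tan δ = Δθ·L/(v·dt) = -0.331833  →  δ = -0.3204

δ = -0.3204, a = 2.5180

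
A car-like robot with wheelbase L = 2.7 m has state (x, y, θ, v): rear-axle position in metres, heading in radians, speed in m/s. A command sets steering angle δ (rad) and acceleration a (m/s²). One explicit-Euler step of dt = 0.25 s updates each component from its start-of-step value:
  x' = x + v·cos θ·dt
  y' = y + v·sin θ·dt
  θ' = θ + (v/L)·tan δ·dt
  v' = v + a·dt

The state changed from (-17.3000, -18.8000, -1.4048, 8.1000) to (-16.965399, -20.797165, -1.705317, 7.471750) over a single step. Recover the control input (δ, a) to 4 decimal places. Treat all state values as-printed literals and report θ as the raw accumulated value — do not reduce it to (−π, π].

a = (v'−v)/dt = (-0.628250)/0.25 = -2.5130
Δθ = θ'−θ = -0.300517;  (v·dt/L) = 8.1000·0.25/2.7 = 0.750000
tan δ = Δθ·L/(v·dt) = -0.400689  →  δ = -0.3811

δ = -0.3811, a = -2.5130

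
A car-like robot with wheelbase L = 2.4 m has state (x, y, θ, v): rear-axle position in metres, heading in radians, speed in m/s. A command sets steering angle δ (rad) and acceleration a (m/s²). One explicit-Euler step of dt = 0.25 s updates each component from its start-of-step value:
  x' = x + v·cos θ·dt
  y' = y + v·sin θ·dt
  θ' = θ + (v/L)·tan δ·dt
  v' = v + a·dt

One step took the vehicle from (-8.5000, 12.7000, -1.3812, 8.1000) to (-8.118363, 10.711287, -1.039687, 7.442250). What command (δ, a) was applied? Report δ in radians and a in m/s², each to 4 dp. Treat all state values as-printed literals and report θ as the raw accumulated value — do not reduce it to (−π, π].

a = (v'−v)/dt = (-0.657750)/0.25 = -2.6310
Δθ = θ'−θ = 0.341513;  (v·dt/L) = 8.1000·0.25/2.4 = 0.843750
tan δ = Δθ·L/(v·dt) = 0.404756  →  δ = 0.3846

δ = 0.3846, a = -2.6310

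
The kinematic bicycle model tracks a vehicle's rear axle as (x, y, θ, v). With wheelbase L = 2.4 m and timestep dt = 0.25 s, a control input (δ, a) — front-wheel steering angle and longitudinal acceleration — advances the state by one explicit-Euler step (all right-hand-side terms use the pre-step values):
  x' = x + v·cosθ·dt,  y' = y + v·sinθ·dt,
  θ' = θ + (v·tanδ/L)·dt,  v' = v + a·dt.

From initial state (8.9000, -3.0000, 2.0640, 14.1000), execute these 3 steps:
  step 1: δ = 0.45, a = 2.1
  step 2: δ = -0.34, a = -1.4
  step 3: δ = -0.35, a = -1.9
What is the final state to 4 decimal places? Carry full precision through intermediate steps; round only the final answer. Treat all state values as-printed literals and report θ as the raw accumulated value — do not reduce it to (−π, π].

after step 1 (δ=0.45, a=2.1): (7.231088, 0.104893, 2.773487, 14.625000)
after step 2 (δ=-0.34, a=-1.4): (3.819768, 1.420589, 2.234591, 14.275000)
after step 3 (δ=-0.35, a=-1.9): (1.621024, 4.231550, 1.691801, 13.800000)

(1.6210, 4.2316, 1.6918, 13.8000)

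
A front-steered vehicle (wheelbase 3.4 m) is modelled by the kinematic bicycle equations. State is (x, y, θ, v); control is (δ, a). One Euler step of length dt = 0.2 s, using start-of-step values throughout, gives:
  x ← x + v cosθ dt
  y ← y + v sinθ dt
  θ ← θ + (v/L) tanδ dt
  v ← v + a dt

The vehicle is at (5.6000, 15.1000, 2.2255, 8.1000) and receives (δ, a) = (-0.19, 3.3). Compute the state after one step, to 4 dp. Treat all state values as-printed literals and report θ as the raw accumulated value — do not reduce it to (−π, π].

x' = 5.6000 + 8.1000·cos(2.2255)·0.2 = 4.6135
y' = 15.1000 + 8.1000·sin(2.2255)·0.2 = 16.3850
θ' = 2.2255 + (8.1000/3.4)·tan(-0.19)·0.2 = 2.1339
v' = 8.1000 + 3.3000·0.2 = 8.7600

(4.6135, 16.3850, 2.1339, 8.7600)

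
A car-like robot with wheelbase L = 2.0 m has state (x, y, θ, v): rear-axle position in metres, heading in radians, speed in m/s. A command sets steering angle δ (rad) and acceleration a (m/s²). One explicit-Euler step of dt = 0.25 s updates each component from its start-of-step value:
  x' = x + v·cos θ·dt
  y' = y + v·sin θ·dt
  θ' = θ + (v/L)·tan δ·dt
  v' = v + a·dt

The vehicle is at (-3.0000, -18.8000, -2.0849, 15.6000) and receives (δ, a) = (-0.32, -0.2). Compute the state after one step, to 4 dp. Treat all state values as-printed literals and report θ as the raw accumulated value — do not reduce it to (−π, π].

x' = -3.0000 + 15.6000·cos(-2.0849)·0.25 = -4.9178
y' = -18.8000 + 15.6000·sin(-2.0849)·0.25 = -22.1959
θ' = -2.0849 + (15.6000/2.0)·tan(-0.32)·0.25 = -2.7311
v' = 15.6000 − 0.2000·0.25 = 15.5500

(-4.9178, -22.1959, -2.7311, 15.5500)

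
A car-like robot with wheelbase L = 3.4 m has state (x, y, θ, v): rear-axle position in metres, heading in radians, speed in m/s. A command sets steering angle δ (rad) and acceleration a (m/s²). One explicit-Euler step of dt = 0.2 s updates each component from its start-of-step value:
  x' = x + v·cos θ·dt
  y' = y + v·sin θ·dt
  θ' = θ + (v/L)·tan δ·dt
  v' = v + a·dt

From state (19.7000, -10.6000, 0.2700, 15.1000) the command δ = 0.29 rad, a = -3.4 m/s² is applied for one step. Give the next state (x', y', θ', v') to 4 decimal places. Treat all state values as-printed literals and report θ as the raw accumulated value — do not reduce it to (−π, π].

(22.6106, -9.7945, 0.5351, 14.4200)

x' = 19.7000 + 15.1000·cos(0.2700)·0.2 = 22.6106
y' = -10.6000 + 15.1000·sin(0.2700)·0.2 = -9.7945
θ' = 0.2700 + (15.1000/3.4)·tan(0.29)·0.2 = 0.5351
v' = 15.1000 − 3.4000·0.2 = 14.4200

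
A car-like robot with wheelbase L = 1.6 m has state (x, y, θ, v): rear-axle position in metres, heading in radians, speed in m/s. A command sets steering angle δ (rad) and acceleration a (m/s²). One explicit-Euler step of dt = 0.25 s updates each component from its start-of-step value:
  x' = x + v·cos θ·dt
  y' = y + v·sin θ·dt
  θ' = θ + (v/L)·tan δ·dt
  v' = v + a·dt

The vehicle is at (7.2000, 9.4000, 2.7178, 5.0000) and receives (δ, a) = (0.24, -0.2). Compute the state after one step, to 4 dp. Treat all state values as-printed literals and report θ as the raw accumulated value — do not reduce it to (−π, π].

(6.0606, 9.9140, 2.9090, 4.9500)

x' = 7.2000 + 5.0000·cos(2.7178)·0.25 = 6.0606
y' = 9.4000 + 5.0000·sin(2.7178)·0.25 = 9.9140
θ' = 2.7178 + (5.0000/1.6)·tan(0.24)·0.25 = 2.9090
v' = 5.0000 − 0.2000·0.25 = 4.9500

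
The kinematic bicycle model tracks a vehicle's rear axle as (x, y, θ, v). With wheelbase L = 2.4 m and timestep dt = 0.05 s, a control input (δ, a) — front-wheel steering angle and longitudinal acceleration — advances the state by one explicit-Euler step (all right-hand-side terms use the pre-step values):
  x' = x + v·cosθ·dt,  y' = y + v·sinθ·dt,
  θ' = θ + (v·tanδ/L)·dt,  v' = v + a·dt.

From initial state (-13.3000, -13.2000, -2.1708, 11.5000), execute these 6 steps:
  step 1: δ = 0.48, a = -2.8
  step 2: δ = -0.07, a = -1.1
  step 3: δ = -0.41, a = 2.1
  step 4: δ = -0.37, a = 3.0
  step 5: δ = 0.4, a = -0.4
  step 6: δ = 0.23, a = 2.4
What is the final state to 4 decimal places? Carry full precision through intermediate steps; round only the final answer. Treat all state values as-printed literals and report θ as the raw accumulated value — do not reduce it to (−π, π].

(-15.1557, -16.0788, -2.0991, 11.6600)

after step 1 (δ=0.48, a=-2.8): (-13.624671, -13.674567, -2.046070, 11.360000)
after step 2 (δ=-0.07, a=-1.1): (-13.884578, -14.179614, -2.062664, 11.305000)
after step 3 (δ=-0.41, a=2.1): (-14.151530, -14.677855, -2.165029, 11.410000)
after step 4 (δ=-0.37, a=3.0): (-14.470938, -15.150559, -2.257227, 11.560000)
after step 5 (δ=0.4, a=-0.4): (-14.837263, -15.597649, -2.155404, 11.540000)
after step 6 (δ=0.23, a=2.4): (-15.155693, -16.078826, -2.099112, 11.660000)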